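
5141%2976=2165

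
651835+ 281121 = 932956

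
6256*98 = 613088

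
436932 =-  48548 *(-9) 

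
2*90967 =181934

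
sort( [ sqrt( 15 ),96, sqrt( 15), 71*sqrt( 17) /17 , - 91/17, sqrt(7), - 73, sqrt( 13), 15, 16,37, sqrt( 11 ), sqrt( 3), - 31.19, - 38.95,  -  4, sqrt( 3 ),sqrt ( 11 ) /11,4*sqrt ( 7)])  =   [- 73, - 38.95, - 31.19, - 91/17, - 4, sqrt(11) /11, sqrt(3),sqrt( 3 ), sqrt(7), sqrt( 11),  sqrt (13), sqrt (15),  sqrt( 15), 4*sqrt(7), 15, 16, 71*sqrt( 17 )/17,37, 96 ]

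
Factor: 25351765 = 5^1*109^1*181^1  *257^1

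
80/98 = 40/49 = 0.82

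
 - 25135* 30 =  - 754050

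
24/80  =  3/10 =0.30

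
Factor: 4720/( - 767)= - 2^4 * 5^1 * 13^( - 1)= - 80/13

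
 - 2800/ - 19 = 2800/19 = 147.37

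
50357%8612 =7297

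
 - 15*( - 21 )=315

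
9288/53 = 175+13/53 =175.25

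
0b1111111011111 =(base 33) 7G8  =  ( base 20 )107J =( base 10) 8159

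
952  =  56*17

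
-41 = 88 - 129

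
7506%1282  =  1096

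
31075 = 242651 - 211576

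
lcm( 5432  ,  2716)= 5432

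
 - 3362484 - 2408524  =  -5771008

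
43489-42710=779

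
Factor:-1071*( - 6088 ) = 6520248 = 2^3*3^2*7^1*17^1*761^1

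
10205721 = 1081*9441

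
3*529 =1587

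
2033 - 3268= - 1235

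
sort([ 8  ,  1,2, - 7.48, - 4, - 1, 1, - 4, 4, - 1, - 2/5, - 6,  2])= [ - 7.48,-6 ,  -  4, - 4, - 1, - 1,-2/5,1, 1 , 2, 2, 4, 8] 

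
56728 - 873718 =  - 816990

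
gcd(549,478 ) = 1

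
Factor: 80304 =2^4 *3^1*7^1*239^1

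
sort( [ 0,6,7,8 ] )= [0, 6,7,8]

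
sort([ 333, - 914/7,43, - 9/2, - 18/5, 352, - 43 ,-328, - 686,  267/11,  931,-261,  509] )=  [ - 686 , - 328, -261, - 914/7, - 43, - 9/2, - 18/5,267/11,  43,333, 352,509,931 ] 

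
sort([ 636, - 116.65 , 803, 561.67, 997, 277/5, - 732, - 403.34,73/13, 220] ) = [-732, - 403.34 , - 116.65, 73/13, 277/5, 220,561.67 , 636, 803,997] 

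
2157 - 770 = 1387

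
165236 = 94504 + 70732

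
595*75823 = 45114685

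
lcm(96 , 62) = 2976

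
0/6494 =0   =  0.00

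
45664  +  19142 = 64806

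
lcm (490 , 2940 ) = 2940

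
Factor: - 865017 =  - 3^2* 223^1*431^1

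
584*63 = 36792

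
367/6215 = 367/6215 =0.06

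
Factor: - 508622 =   -  2^1*23^1*11057^1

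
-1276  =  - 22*58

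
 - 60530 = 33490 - 94020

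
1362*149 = 202938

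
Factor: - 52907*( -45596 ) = 2412347572 =2^2*191^1*277^1 * 11399^1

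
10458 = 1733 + 8725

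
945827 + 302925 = 1248752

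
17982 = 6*2997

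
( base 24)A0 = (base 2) 11110000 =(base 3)22220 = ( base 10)240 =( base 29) 88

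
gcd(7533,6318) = 243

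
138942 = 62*2241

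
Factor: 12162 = 2^1*3^1*2027^1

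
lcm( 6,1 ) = 6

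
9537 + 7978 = 17515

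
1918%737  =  444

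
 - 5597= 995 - 6592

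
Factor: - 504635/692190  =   - 100927/138438 = -  2^ ( - 1)* 3^(  -  2)*7691^( - 1 )*100927^1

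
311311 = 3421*91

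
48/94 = 24/47  =  0.51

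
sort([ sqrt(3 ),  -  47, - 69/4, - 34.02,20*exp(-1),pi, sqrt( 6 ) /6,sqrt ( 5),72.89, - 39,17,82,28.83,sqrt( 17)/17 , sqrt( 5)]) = [-47, - 39,-34.02, - 69/4,sqrt ( 17 )/17,sqrt(6 ) /6, sqrt( 3 ),sqrt(5 ), sqrt (5 ),pi, 20*exp( - 1 ),17,28.83,72.89,82]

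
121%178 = 121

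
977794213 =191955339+785838874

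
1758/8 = 879/4 = 219.75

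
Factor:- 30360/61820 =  - 138/281=-2^1*3^1* 23^1*281^ (  -  1)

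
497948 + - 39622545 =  - 39124597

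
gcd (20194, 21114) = 46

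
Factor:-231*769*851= - 3^1*7^1*11^1*23^1*37^1*769^1 = -151170789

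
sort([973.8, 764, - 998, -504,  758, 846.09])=[ - 998, - 504,  758, 764, 846.09, 973.8 ] 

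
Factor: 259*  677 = 175343 = 7^1*37^1*677^1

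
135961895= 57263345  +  78698550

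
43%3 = 1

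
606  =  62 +544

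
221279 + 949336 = 1170615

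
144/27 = 5 + 1/3 = 5.33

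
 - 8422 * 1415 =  - 11917130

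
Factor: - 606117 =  - 3^1 * 281^1*719^1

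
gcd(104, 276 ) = 4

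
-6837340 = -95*71972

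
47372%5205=527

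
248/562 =124/281 = 0.44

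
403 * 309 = 124527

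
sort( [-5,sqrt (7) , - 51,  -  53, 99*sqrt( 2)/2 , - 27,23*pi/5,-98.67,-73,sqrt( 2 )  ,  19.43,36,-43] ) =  [ - 98.67,-73,- 53,- 51 ,  -  43,-27,- 5,sqrt (2 ), sqrt ( 7), 23*pi/5, 19.43,36 , 99*sqrt(2) /2 ] 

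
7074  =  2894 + 4180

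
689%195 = 104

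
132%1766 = 132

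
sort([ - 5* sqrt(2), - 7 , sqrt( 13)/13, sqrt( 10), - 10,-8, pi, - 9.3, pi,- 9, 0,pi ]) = [ - 10, - 9.3,-9, - 8, - 5*sqrt( 2),- 7,0,sqrt( 13)/13,pi, pi , pi,sqrt( 10 ) ]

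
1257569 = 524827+732742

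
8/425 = 8/425 = 0.02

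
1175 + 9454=10629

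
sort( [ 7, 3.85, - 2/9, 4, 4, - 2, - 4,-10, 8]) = [ -10 , - 4,  -  2, - 2/9, 3.85, 4 , 4,7, 8 ] 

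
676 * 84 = 56784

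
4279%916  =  615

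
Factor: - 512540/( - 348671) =2^2*5^1*7^2*523^1 *348671^ ( - 1)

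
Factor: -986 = -2^1*17^1*29^1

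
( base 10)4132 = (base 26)62o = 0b1000000100100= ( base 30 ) 4HM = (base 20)a6c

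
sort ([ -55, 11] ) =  [ - 55,11 ] 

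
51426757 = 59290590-7863833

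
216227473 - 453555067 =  - 237327594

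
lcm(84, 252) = 252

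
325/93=3 + 46/93 = 3.49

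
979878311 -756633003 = 223245308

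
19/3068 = 19/3068 =0.01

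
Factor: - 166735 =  - 5^1 * 33347^1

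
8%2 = 0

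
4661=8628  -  3967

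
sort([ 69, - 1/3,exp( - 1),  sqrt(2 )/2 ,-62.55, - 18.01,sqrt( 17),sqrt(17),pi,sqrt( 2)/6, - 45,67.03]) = [ - 62.55, - 45,-18.01,-1/3,sqrt(2 ) /6,exp( - 1 ),sqrt(2)/2, pi,sqrt(17),sqrt(17), 67.03,69] 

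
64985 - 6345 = 58640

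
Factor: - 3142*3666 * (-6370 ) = 73373303640 = 2^3*3^1*5^1*7^2*13^2*47^1* 1571^1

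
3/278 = 3/278 = 0.01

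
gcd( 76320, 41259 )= 3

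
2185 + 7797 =9982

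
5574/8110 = 2787/4055= 0.69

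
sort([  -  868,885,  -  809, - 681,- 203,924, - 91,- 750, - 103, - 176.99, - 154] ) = [-868, - 809 , - 750, - 681,-203,-176.99,-154, - 103,  -  91,885,924 ] 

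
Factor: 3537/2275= 3^3*5^(- 2)*7^( - 1 ) *13^(- 1)*131^1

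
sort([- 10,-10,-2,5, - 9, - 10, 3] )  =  [-10, - 10, - 10,  -  9,-2,3, 5]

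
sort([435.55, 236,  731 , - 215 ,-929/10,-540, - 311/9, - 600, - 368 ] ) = [ - 600 ,-540, - 368, - 215,-929/10, - 311/9,236,435.55,  731]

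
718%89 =6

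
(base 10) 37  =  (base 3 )1101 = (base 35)12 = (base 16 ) 25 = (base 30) 17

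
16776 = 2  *8388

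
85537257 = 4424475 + 81112782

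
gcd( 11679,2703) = 51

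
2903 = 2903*1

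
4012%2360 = 1652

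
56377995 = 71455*789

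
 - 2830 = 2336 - 5166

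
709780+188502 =898282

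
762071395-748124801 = 13946594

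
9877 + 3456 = 13333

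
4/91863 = 4/91863=0.00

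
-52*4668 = -242736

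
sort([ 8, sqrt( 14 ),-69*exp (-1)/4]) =[ -69*exp( - 1)/4,sqrt (14),8]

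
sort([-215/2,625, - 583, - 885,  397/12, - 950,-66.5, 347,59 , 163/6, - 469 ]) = [-950, - 885, - 583, - 469,  -  215/2, - 66.5,163/6,397/12, 59, 347 , 625 ]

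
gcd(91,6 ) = 1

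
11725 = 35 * 335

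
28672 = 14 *2048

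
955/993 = 955/993 = 0.96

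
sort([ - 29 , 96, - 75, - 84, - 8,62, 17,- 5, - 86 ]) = [ - 86, - 84, - 75, -29, - 8, - 5, 17,62,96 ]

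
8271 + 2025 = 10296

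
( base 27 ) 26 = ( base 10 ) 60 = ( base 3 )2020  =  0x3C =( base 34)1Q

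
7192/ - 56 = -899/7= - 128.43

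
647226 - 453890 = 193336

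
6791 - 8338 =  -1547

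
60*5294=317640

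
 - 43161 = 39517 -82678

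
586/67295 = 586/67295 = 0.01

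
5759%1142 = 49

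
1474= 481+993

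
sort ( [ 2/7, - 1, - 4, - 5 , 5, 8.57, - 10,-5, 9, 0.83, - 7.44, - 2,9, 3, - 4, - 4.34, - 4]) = [ - 10, - 7.44, - 5, - 5,-4.34, - 4, - 4, - 4,-2, - 1,2/7, 0.83, 3, 5,8.57,9, 9]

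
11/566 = 11/566 = 0.02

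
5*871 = 4355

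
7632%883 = 568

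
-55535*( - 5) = 277675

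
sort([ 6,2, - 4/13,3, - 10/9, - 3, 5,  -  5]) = [ - 5,  -  3, - 10/9, - 4/13, 2,3,5,6 ]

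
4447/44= 101+3/44 = 101.07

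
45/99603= 5/11067 = 0.00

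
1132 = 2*566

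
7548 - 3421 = 4127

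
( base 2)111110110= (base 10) 502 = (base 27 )ig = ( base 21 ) 12J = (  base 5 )4002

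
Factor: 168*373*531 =2^3 * 3^3 * 7^1*59^1 * 373^1 = 33274584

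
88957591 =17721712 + 71235879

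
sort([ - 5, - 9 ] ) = [ - 9, - 5]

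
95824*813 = 77904912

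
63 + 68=131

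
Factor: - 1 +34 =3^1*11^1 = 33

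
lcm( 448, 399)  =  25536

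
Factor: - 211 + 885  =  2^1*337^1=674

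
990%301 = 87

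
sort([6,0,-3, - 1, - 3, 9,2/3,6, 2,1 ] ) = [ - 3 , - 3,  -  1, 0,  2/3,1, 2,6,6,9] 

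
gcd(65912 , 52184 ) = 88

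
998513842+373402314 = 1371916156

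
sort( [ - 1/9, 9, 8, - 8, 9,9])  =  [ - 8 , - 1/9, 8 , 9,9, 9]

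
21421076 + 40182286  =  61603362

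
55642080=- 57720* ( - 964 ) 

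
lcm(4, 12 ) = 12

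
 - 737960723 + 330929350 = -407031373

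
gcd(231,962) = 1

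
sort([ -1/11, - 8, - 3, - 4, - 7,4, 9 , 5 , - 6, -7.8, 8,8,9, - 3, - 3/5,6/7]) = [ - 8 , - 7.8,-7,- 6, - 4, - 3,-3, - 3/5, - 1/11,6/7,4,5,8,8 , 9, 9 ] 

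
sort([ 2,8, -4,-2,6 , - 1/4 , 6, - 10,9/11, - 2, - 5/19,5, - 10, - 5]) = [ - 10, - 10, - 5,-4,- 2,-2, - 5/19, - 1/4, 9/11,2, 5,6,6,8 ] 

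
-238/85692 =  - 1+42727/42846   =  - 0.00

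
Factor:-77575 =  - 5^2*29^1 *107^1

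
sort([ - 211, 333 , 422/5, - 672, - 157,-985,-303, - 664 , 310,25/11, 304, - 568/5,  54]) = [-985, - 672, - 664,-303, - 211,-157,-568/5, 25/11, 54, 422/5, 304, 310,333] 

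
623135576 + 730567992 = 1353703568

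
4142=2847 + 1295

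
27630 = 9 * 3070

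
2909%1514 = 1395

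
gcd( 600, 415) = 5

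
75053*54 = 4052862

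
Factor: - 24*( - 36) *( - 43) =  - 2^5*3^3*43^1 = - 37152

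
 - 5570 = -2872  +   - 2698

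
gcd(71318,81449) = 1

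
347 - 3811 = -3464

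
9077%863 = 447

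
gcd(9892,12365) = 2473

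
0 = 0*15697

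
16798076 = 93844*179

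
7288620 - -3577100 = 10865720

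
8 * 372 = 2976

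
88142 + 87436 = 175578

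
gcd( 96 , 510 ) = 6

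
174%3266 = 174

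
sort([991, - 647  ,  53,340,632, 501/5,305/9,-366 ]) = [-647,- 366 , 305/9, 53, 501/5,340,632,991] 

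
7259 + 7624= 14883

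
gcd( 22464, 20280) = 312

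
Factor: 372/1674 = 2^1*3^( - 2 ) = 2/9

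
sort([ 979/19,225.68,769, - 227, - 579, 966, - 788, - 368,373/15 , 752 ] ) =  [ - 788,  -  579,-368, -227,  373/15 , 979/19,225.68  ,  752 , 769,966]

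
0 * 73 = 0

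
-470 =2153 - 2623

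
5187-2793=2394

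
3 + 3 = 6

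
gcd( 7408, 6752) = 16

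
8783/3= 8783/3 = 2927.67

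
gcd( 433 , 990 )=1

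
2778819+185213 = 2964032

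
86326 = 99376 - 13050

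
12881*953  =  12275593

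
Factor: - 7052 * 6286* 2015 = -89322677080 = -2^3*5^1*7^1*13^1*31^1 * 41^1*43^1*449^1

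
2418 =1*2418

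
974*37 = 36038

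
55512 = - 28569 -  - 84081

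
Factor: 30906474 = 2^1*3^1 * 149^1*181^1*191^1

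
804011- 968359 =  - 164348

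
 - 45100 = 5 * ( - 9020)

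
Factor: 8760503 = 8760503^1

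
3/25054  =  3/25054 = 0.00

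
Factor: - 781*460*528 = - 189689280 = - 2^6*3^1*5^1*11^2*23^1*71^1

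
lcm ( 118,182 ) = 10738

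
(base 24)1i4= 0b1111110100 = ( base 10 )1012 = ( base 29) 15q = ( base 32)VK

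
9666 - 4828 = 4838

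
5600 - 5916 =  - 316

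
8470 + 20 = 8490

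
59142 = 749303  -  690161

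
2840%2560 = 280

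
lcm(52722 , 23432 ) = 210888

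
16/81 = 16/81 = 0.20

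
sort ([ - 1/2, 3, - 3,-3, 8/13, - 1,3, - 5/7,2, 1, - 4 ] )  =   [-4, - 3, - 3, - 1,-5/7,-1/2,8/13, 1,2,3, 3 ]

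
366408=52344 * 7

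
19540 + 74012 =93552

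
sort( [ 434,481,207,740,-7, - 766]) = [ - 766, - 7, 207,434 , 481,740]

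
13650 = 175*78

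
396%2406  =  396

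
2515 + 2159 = 4674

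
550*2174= 1195700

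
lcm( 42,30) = 210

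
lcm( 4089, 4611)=216717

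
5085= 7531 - 2446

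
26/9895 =26/9895= 0.00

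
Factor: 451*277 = 11^1*41^1*277^1 = 124927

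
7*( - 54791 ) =-383537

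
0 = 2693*0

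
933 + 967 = 1900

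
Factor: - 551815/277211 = -5^1  *  11^( - 1 )*29^(-1 )*127^1 = -635/319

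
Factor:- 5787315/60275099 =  - 3^3 * 5^1 * 163^1*263^1*  269^( - 1)*224071^( - 1)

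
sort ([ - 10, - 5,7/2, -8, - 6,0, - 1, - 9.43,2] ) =[ - 10  , - 9.43, - 8, - 6, - 5, - 1,0,2,7/2 ] 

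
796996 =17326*46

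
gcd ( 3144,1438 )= 2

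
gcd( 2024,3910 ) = 46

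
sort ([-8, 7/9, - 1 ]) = [ - 8 ,  -  1, 7/9]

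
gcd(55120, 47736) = 104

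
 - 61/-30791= 61/30791 = 0.00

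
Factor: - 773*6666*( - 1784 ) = 2^4*3^1*11^1*101^1*223^1*773^1=9192627312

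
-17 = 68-85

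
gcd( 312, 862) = 2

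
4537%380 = 357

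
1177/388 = 3 + 13/388 = 3.03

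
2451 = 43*57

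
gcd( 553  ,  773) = 1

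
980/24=245/6 = 40.83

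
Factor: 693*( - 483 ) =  - 334719 = - 3^3* 7^2 *11^1 * 23^1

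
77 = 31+46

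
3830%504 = 302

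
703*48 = 33744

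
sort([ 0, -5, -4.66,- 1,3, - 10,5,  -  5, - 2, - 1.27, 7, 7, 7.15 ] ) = [-10, - 5, - 5 ,  -  4.66, - 2, - 1.27, - 1,0 , 3,5,7,7, 7.15]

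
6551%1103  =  1036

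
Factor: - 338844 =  - 2^2 *3^1*11^1*17^1*151^1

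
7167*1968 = 14104656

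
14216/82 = 173 + 15/41 = 173.37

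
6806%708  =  434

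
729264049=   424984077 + 304279972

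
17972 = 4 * 4493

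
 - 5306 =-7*758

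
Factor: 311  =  311^1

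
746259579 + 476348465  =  1222608044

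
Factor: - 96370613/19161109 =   -  11^( - 1 )*281^( - 1 ) * 6199^( - 1)*96370613^1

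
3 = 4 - 1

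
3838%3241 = 597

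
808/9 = 89 + 7/9=89.78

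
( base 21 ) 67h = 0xafa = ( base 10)2810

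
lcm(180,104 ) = 4680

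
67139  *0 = 0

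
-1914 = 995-2909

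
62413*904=56421352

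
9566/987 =9566/987 = 9.69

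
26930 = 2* 13465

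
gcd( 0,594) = 594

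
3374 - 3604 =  - 230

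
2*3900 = 7800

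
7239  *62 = 448818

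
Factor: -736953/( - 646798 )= 2^( - 1)*3^1* 7^1*1847^1*17021^ ( - 1 )= 38787/34042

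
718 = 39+679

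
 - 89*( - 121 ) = 10769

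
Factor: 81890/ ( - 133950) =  - 431/705  =  -3^( - 1)*5^( - 1)*47^( - 1)*431^1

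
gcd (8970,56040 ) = 30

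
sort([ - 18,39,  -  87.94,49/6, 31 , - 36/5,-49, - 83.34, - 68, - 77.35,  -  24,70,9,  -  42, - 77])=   [ -87.94, - 83.34,  -  77.35, - 77,- 68,-49,-42, - 24, - 18,- 36/5,49/6, 9,31,39,70] 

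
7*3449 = 24143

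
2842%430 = 262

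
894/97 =894/97 = 9.22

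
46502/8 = 5812  +  3/4=5812.75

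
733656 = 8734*84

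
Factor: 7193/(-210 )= - 2^(  -  1) * 3^ (  -  1 )*5^( - 1 )*7^(-1 ) * 7193^1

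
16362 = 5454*3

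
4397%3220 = 1177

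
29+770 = 799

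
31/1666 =31/1666=0.02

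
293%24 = 5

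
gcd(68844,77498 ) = 2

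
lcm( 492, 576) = 23616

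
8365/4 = 8365/4 = 2091.25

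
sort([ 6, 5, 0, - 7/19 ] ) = [ - 7/19,0,5,6]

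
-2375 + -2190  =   - 4565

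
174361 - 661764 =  - 487403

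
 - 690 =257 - 947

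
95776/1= 95776  =  95776.00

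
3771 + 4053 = 7824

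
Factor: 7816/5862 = 4/3 = 2^2*3^( - 1)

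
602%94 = 38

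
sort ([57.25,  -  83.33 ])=[  -  83.33,57.25] 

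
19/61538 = 19/61538= 0.00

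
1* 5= 5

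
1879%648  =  583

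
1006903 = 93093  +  913810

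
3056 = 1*3056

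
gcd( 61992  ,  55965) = 861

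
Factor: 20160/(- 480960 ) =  - 7/167 = - 7^1 *167^( - 1 ) 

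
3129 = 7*447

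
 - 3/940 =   -  3/940 = - 0.00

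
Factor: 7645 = 5^1 * 11^1*139^1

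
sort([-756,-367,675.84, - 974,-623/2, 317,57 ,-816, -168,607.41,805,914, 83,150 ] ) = [  -  974, - 816, - 756,-367, - 623/2,- 168,57,83,150,317, 607.41 , 675.84,805, 914] 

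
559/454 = 559/454 = 1.23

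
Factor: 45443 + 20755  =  2^1*3^1 *11^1*17^1 * 59^1 = 66198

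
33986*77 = 2616922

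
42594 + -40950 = 1644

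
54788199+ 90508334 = 145296533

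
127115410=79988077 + 47127333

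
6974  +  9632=16606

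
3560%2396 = 1164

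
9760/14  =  697 + 1/7 = 697.14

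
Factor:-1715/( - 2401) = 5^1 * 7^( - 1) = 5/7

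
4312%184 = 80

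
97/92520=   97/92520 = 0.00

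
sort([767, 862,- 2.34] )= [ - 2.34, 767,862]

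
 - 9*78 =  - 702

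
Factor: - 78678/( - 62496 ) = 141/112 = 2^( - 4 )  *3^1*7^( - 1)*47^1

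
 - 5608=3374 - 8982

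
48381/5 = 48381/5 = 9676.20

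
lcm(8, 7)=56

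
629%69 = 8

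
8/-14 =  - 4/7 = - 0.57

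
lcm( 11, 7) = 77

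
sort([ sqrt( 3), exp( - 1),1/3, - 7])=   [ - 7, 1/3 , exp ( - 1),sqrt(3) ]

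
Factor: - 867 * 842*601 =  - 2^1*3^1*17^2*421^1 * 601^1 = - 438738414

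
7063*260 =1836380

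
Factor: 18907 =7^1*37^1*73^1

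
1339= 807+532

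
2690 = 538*5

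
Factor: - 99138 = -2^1*3^1*13^1*31^1*41^1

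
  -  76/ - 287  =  76/287 = 0.26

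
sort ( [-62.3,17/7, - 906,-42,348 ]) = [- 906,- 62.3,-42, 17/7,348]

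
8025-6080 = 1945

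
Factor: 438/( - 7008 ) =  - 2^(-4 ) = - 1/16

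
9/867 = 3/289 = 0.01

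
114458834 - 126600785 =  - 12141951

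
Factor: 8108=2^2*2027^1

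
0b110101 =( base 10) 53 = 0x35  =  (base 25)23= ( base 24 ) 25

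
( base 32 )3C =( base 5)413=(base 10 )108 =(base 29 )3l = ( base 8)154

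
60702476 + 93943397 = 154645873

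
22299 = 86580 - 64281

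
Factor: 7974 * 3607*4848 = 139439232864 = 2^5 *3^3*101^1*443^1*3607^1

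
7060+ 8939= 15999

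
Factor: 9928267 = 9928267^1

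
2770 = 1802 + 968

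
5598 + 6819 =12417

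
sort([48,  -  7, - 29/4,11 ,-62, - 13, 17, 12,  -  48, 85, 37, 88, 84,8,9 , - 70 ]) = [  -  70, - 62,  -  48,- 13,-29/4, - 7, 8, 9 , 11, 12, 17,37, 48, 84,85, 88]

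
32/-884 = - 8/221  =  - 0.04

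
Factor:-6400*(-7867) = 50348800 = 2^8*5^2*7867^1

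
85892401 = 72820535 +13071866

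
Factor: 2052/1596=9/7= 3^2*7^ ( - 1)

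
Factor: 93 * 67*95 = 3^1*5^1 * 19^1 * 31^1*67^1= 591945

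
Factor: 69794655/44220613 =3^1*5^1* 7^1 * 823^( - 1 )*53731^( - 1)*664711^1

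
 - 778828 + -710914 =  - 1489742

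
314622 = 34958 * 9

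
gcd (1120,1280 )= 160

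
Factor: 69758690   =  2^1 *5^1*19^1*37^1*9923^1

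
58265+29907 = 88172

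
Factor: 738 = 2^1*3^2*41^1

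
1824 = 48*38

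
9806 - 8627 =1179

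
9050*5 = 45250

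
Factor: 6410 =2^1 *5^1 *641^1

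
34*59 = 2006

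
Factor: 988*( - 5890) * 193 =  -1123128760  =  - 2^3*5^1 *13^1*19^2 * 31^1*193^1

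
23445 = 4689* 5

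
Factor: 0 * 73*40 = 0= 0^1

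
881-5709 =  - 4828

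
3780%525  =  105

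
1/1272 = 1/1272 = 0.00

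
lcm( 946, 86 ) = 946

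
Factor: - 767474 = -2^1*137^1 *2801^1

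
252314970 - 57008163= 195306807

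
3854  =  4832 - 978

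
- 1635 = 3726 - 5361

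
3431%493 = 473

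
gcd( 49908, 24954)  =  24954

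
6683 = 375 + 6308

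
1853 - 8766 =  - 6913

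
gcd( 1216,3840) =64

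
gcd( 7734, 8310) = 6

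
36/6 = 6 = 6.00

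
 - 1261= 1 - 1262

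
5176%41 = 10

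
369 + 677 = 1046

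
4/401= 4/401 = 0.01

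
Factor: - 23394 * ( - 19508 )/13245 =152123384/4415=2^3*5^(-1)*7^1*557^1*883^( - 1 )*4877^1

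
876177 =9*97353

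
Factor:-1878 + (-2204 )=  - 2^1*13^1 * 157^1 = -4082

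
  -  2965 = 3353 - 6318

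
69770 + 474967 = 544737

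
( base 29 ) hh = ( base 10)510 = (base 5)4020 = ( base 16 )1FE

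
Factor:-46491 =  - 3^1 * 15497^1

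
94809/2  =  94809/2 = 47404.50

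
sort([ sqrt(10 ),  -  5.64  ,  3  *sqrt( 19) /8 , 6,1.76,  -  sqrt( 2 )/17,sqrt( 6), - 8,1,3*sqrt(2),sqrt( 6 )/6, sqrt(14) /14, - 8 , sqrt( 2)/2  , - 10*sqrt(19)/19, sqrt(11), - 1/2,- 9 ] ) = [ - 9 , - 8,  -  8, - 5.64, - 10*sqrt(19 )/19, - 1/2, - sqrt ( 2)/17, sqrt( 14 )/14, sqrt(6)/6 , sqrt( 2)/2,1, 3*sqrt(19 ) /8, 1.76,sqrt( 6 ) , sqrt(10),sqrt( 11), 3  *  sqrt(2),6]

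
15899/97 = 163 + 88/97 = 163.91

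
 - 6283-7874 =  -  14157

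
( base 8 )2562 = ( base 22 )2j8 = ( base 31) 1du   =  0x572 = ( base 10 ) 1394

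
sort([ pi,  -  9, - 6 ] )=[ - 9, - 6, pi ] 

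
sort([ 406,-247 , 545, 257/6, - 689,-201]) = [-689, - 247,-201, 257/6, 406, 545]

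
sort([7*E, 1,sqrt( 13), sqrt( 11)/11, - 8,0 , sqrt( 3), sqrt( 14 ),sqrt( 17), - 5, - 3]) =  [ - 8, - 5,-3,0, sqrt(11 )/11, 1,  sqrt( 3), sqrt(13),sqrt( 14), sqrt(17 ), 7*E ]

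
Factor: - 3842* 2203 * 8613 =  - 72899794638 = -2^1*3^3*11^1*17^1*29^1*113^1*2203^1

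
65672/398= 32836/199= 165.01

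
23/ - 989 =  - 1/43 = - 0.02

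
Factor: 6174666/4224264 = 1029111/704044 =2^( - 2)*3^1*11^( - 1)*16001^(  -  1) *343037^1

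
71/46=1 + 25/46= 1.54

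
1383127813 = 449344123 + 933783690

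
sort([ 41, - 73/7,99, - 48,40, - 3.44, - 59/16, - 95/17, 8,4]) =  [-48,-73/7,-95/17 , - 59/16, -3.44,4, 8, 40, 41,99 ]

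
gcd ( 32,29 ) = 1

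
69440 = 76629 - 7189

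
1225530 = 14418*85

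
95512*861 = 82235832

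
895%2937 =895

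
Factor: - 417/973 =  - 3/7 = - 3^1*7^(  -  1) 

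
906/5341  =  906/5341= 0.17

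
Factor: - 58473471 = - 3^1*7^1 *31^1*89821^1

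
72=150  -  78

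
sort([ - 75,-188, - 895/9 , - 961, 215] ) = [  -  961 , - 188 , -895/9,  -  75,215 ]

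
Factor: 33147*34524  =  1144367028 = 2^2*3^4* 7^1*29^1 *127^1* 137^1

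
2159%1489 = 670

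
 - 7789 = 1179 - 8968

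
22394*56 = 1254064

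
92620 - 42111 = 50509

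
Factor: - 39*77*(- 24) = 2^3*3^2*7^1*11^1 * 13^1=72072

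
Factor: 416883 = 3^1 * 79^1 * 1759^1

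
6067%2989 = 89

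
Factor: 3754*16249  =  2^1*1877^1*16249^1 = 60998746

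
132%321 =132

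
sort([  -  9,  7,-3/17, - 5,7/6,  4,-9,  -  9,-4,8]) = [ - 9, - 9  , - 9, - 5, - 4,-3/17,7/6,4 , 7,8]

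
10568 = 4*2642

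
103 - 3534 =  - 3431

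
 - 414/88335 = - 1 + 9769/9815  =  - 0.00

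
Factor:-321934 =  - 2^1*160967^1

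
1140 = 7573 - 6433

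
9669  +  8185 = 17854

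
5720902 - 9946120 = - 4225218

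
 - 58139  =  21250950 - 21309089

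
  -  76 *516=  - 39216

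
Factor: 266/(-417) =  - 2^1 * 3^( - 1 )*7^1*19^1*139^(-1 )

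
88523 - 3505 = 85018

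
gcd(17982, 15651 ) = 333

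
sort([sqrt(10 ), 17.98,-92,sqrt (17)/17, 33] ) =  [ - 92,sqrt(17)/17, sqrt( 10 ), 17.98, 33] 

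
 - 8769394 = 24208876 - 32978270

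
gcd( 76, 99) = 1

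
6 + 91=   97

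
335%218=117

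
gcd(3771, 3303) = 9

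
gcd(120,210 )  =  30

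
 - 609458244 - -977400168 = 367941924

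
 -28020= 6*( -4670 )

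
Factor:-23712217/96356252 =-2^(- 2) * 23712217^1*24089063^( - 1) 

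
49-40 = 9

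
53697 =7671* 7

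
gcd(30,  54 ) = 6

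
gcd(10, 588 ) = 2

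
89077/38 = 89077/38 = 2344.13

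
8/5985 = 8/5985 =0.00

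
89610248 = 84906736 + 4703512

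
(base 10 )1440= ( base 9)1870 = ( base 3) 1222100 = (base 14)74C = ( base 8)2640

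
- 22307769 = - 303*73623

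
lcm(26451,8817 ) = 26451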